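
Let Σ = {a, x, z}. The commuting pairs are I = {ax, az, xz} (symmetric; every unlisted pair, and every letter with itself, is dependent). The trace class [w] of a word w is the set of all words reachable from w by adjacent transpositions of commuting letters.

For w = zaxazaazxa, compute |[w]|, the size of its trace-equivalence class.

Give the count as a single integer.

2520

piece 0:z — minimal
piece 1:a — minimal
piece 2:x — minimal
piece 3:a rests on {1:a}
piece 4:z rests on {0:z}
piece 5:a rests on {3:a}
piece 6:a rests on {5:a}
piece 7:z rests on {4:z}
piece 8:x rests on {2:x}
piece 9:a rests on {6:a}
minimal pieces: {0:z, 1:a, 2:x}
ways to finish when only these pieces remain (= sum over removing one remaining piece with nothing left below it):
  1 left: {7}→1  {8}→1  {9}→1
  2 left: {2,8}→1  {4,7}→1  {6,9}→1  {7,8}→2  {7,9}→2  {8,9}→2
  3 left: {0,4,7}→1  {2,7,8}→3  {2,8,9}→3  {4,7,8}→3  {4,7,9}→3  {5,6,9}→1  {6,7,9}→3  {6,8,9}→3  {7,8,9}→6
  4 left: {0,4,7,8}→4  {0,4,7,9}→4  {2,4,7,8}→6  {2,6,8,9}→6  {2,7,8,9}→12  {3,5,6,9}→1  {4,6,7,9}→6  {4,7,8,9}→12  {5,6,7,9}→4  {5,6,8,9}→4  {6,7,8,9}→12
  5 left: {0,2,4,7,8}→10  {0,4,6,7,9}→10  {0,4,7,8,9}→20  {1,3,5,6,9}→1  {2,4,7,8,9}→30  {2,5,6,8,9}→10  {2,6,7,8,9}→30  {3,5,6,7,9}→5  {3,5,6,8,9}→5  {4,5,6,7,9}→10  {4,6,7,8,9}→30  {5,6,7,8,9}→20
  6 left: {0,2,4,7,8,9}→60  {0,4,5,6,7,9}→20  {0,4,6,7,8,9}→60  {1,3,5,6,7,9}→6  {1,3,5,6,8,9}→6  {2,3,5,6,8,9}→15  {2,4,6,7,8,9}→90  {2,5,6,7,8,9}→60  {3,4,5,6,7,9}→15  {3,5,6,7,8,9}→30  {4,5,6,7,8,9}→60
  7 left: {0,2,4,6,7,8,9}→210  {0,3,4,5,6,7,9}→35  {0,4,5,6,7,8,9}→140  {1,2,3,5,6,8,9}→21  {1,3,4,5,6,7,9}→21  {1,3,5,6,7,8,9}→42  {2,3,5,6,7,8,9}→105  {2,4,5,6,7,8,9}→210  {3,4,5,6,7,8,9}→105
  8 left: {0,1,3,4,5,6,7,9}→56  {0,2,4,5,6,7,8,9}→560  {0,3,4,5,6,7,8,9}→280  {1,2,3,5,6,7,8,9}→168  {1,3,4,5,6,7,8,9}→168  {2,3,4,5,6,7,8,9}→420
  placing 0:z first → 756 extensions
  placing 1:a first → 1260 extensions
  placing 2:x first → 504 extensions
total linear extensions = 2520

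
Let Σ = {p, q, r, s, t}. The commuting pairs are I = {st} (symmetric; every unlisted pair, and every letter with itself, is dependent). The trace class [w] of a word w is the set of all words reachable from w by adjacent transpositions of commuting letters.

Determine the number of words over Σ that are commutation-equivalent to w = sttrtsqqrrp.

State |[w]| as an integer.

6

drop 0:s onto floor
drop 1:t onto floor
drop 2:t onto {1:t}
drop 3:r onto {0:s, 2:t}
drop 4:t onto {3:r}
drop 5:s onto {3:r}
drop 6:q onto {4:t, 5:s}
drop 7:q onto {6:q}
drop 8:r onto {7:q}
drop 9:r onto {8:r}
drop 10:p onto {9:r}
ground layer = {0:s, 1:t}
drop-orders for the pieces not yet dropped (sum over which currently-grounded one goes next):
  1 to go: {10} 1
  2 to go: {9,10} 1
  3 to go: {8,9,10} 1
  4 to go: {7,8,9,10} 1
  5 to go: {6,7,8,9,10} 1
  6 to go: {4,6,7,8,9,10} 1  {5,6,7,8,9,10} 1
  7 to go: {4,5,6,7,8,9,10} 2
  8 to go: {3,4,5,6,7,8,9,10} 2
  9 to go: {0,3,4,5,6,7,8,9,10} 2  {2,3,4,5,6,7,8,9,10} 2
  if 0:s drops first: 2 orders
  if 1:t drops first: 4 orders
heap linearizations: 6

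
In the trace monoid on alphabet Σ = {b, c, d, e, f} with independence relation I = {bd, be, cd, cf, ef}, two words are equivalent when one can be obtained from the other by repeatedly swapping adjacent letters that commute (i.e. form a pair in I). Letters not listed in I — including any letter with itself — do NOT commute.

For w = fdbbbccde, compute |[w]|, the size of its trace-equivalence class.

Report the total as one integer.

piece 0:f — minimal
piece 1:d rests on {0:f}
piece 2:b rests on {0:f}
piece 3:b rests on {2:b}
piece 4:b rests on {3:b}
piece 5:c rests on {4:b}
piece 6:c rests on {5:c}
piece 7:d rests on {1:d}
piece 8:e rests on {6:c, 7:d}
minimal pieces: {0:f}
ways to finish when only these pieces remain (= sum over removing one remaining piece with nothing left below it):
  1 left: {8}→1
  2 left: {6,8}→1  {7,8}→1
  3 left: {1,7,8}→1  {5,6,8}→1  {6,7,8}→2
  4 left: {1,6,7,8}→3  {4,5,6,8}→1  {5,6,7,8}→3
  5 left: {1,5,6,7,8}→6  {3,4,5,6,8}→1  {4,5,6,7,8}→4
  6 left: {1,4,5,6,7,8}→10  {2,3,4,5,6,8}→1  {3,4,5,6,7,8}→5
  7 left: {1,3,4,5,6,7,8}→15  {2,3,4,5,6,7,8}→6
  placing 0:f first → 21 extensions

21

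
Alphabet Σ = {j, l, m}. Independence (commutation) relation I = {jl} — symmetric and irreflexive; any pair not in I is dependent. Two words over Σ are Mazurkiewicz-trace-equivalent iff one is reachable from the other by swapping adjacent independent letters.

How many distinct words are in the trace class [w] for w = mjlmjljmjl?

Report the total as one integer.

12

drop 0:m onto floor
drop 1:j onto {0:m}
drop 2:l onto {0:m}
drop 3:m onto {1:j, 2:l}
drop 4:j onto {3:m}
drop 5:l onto {3:m}
drop 6:j onto {4:j}
drop 7:m onto {5:l, 6:j}
drop 8:j onto {7:m}
drop 9:l onto {7:m}
ground layer = {0:m}
drop-orders for the pieces not yet dropped (sum over which currently-grounded one goes next):
  1 to go: {8} 1  {9} 1
  2 to go: {8,9} 2
  3 to go: {7,8,9} 2
  4 to go: {5,7,8,9} 2  {6,7,8,9} 2
  5 to go: {4,6,7,8,9} 2  {5,6,7,8,9} 4
  6 to go: {4,5,6,7,8,9} 6
  7 to go: {3,4,5,6,7,8,9} 6
  8 to go: {1,3,4,5,6,7,8,9} 6  {2,3,4,5,6,7,8,9} 6
  if 0:m drops first: 12 orders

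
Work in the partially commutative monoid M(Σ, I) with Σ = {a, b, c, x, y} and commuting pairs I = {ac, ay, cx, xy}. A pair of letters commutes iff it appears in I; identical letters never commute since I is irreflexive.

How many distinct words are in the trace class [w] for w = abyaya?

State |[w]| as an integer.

drop 0:a onto floor
drop 1:b onto {0:a}
drop 2:y onto {1:b}
drop 3:a onto {1:b}
drop 4:y onto {2:y}
drop 5:a onto {3:a}
ground layer = {0:a}
drop-orders for the pieces not yet dropped (sum over which currently-grounded one goes next):
  1 to go: {4} 1  {5} 1
  2 to go: {2,4} 1  {3,5} 1  {4,5} 2
  3 to go: {2,4,5} 3  {3,4,5} 3
  4 to go: {2,3,4,5} 6
  if 0:a drops first: 6 orders

6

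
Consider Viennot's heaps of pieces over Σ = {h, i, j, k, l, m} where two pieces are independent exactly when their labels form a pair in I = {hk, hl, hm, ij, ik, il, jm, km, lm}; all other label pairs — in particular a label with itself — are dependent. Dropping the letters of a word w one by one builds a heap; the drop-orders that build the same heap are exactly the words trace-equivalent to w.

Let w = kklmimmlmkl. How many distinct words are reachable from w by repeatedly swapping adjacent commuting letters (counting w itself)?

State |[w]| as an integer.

drop 0:k onto floor
drop 1:k onto {0:k}
drop 2:l onto {1:k}
drop 3:m onto floor
drop 4:i onto {3:m}
drop 5:m onto {4:i}
drop 6:m onto {5:m}
drop 7:l onto {2:l}
drop 8:m onto {6:m}
drop 9:k onto {7:l}
drop 10:l onto {9:k}
ground layer = {0:k, 3:m}
drop-orders for the pieces not yet dropped (sum over which currently-grounded one goes next):
  1 to go: {8} 1  {10} 1
  2 to go: {6,8} 1  {8,10} 2  {9,10} 1
  3 to go: {5,6,8} 1  {6,8,10} 3  {7,9,10} 1  {8,9,10} 3
  4 to go: {2,7,9,10} 1  {4,5,6,8} 1  {5,6,8,10} 4  {6,8,9,10} 6  {7,8,9,10} 4
  5 to go: {1,2,7,9,10} 1  {2,7,8,9,10} 5  {3,4,5,6,8} 1  {4,5,6,8,10} 5  {5,6,8,9,10} 10  {6,7,8,9,10} 10
  6 to go: {0,1,2,7,9,10} 1  {1,2,7,8,9,10} 6  {2,6,7,8,9,10} 15  {3,4,5,6,8,10} 6  {4,5,6,8,9,10} 15  {5,6,7,8,9,10} 20
  7 to go: {0,1,2,7,8,9,10} 7  {1,2,6,7,8,9,10} 21  {2,5,6,7,8,9,10} 35  {3,4,5,6,8,9,10} 21  {4,5,6,7,8,9,10} 35
  8 to go: {0,1,2,6,7,8,9,10} 28  {1,2,5,6,7,8,9,10} 56  {2,4,5,6,7,8,9,10} 70  {3,4,5,6,7,8,9,10} 56
  9 to go: {0,1,2,5,6,7,8,9,10} 84  {1,2,4,5,6,7,8,9,10} 126  {2,3,4,5,6,7,8,9,10} 126
  if 0:k drops first: 252 orders
  if 3:m drops first: 210 orders
heap linearizations: 462

462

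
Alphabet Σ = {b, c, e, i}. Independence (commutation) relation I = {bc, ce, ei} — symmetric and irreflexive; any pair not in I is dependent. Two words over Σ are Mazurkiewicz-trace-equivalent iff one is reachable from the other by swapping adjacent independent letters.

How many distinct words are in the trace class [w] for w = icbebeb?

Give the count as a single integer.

#0=i has no predecessor
#1=c depends on [0:i]
#2=b depends on [0:i]
#3=e depends on [2:b]
#4=b depends on [3:e]
#5=e depends on [4:b]
#6=b depends on [5:e]
sources: [0:i]
N(rest) = Σ N(rest − s) over sources s of rest; N(one piece) = 1:
  size 1 → [1]=1  [6]=1
  size 2 → [1,6]=2  [5,6]=1
  size 3 → [1,5,6]=3  [4,5,6]=1
  size 4 → [1,4,5,6]=4  [3,4,5,6]=1
  size 5 → [1,3,4,5,6]=5  [2,3,4,5,6]=1
  first=0(i) contributes 6

6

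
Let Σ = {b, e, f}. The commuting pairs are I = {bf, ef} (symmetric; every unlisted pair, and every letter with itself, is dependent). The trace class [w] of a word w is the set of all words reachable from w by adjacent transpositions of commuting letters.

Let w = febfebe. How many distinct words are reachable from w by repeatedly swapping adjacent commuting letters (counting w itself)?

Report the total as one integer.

0(f) covers ∅
1(e) covers ∅
2(b) covers 1:e
3(f) covers 0:f
4(e) covers 2:b
5(b) covers 4:e
6(e) covers 5:b
floor of heap: 0:f, 1:e
completions by unplaced set U, small U first (add the entries for U minus each lowest piece of U):
  |U|=1: {3}:1  {6}:1
  |U|=2: {0,3}:1  {3,6}:2  {5,6}:1
  |U|=3: {0,3,6}:3  {3,5,6}:3  {4,5,6}:1
  |U|=4: {0,3,5,6}:6  {2,4,5,6}:1  {3,4,5,6}:4
  |U|=5: {0,3,4,5,6}:10  {1,2,4,5,6}:1  {2,3,4,5,6}:5
  start at 0(f): 6
  start at 1(e): 15
sum over floor = 21

21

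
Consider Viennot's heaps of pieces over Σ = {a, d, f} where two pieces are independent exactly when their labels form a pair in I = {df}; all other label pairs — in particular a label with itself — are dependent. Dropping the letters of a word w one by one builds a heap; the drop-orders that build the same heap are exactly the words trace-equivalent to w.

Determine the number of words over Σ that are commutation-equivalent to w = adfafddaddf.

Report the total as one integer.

0(a) covers ∅
1(d) covers 0:a
2(f) covers 0:a
3(a) covers 1:d, 2:f
4(f) covers 3:a
5(d) covers 3:a
6(d) covers 5:d
7(a) covers 4:f, 6:d
8(d) covers 7:a
9(d) covers 8:d
10(f) covers 7:a
floor of heap: 0:a
completions by unplaced set U, small U first (add the entries for U minus each lowest piece of U):
  |U|=1: {9}:1  {10}:1
  |U|=2: {8,9}:1  {9,10}:2
  |U|=3: {8,9,10}:3
  |U|=4: {7,8,9,10}:3
  |U|=5: {4,7,8,9,10}:3  {6,7,8,9,10}:3
  |U|=6: {4,6,7,8,9,10}:6  {5,6,7,8,9,10}:3
  |U|=7: {4,5,6,7,8,9,10}:9
  |U|=8: {3,4,5,6,7,8,9,10}:9
  |U|=9: {1,3,4,5,6,7,8,9,10}:9  {2,3,4,5,6,7,8,9,10}:9
  start at 0(a): 18

18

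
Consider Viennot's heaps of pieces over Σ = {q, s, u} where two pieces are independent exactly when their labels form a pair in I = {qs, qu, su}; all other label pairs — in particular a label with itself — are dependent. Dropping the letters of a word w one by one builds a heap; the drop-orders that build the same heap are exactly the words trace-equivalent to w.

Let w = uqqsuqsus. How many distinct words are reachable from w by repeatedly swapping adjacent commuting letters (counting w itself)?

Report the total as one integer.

drop 0:u onto floor
drop 1:q onto floor
drop 2:q onto {1:q}
drop 3:s onto floor
drop 4:u onto {0:u}
drop 5:q onto {2:q}
drop 6:s onto {3:s}
drop 7:u onto {4:u}
drop 8:s onto {6:s}
ground layer = {0:u, 1:q, 3:s}
drop-orders for the pieces not yet dropped (sum over which currently-grounded one goes next):
  1 to go: {5} 1  {7} 1  {8} 1
  2 to go: {2,5} 1  {4,7} 1  {5,7} 2  {5,8} 2  {6,8} 1  {7,8} 2
  3 to go: {0,4,7} 1  {1,2,5} 1  {2,5,7} 3  {2,5,8} 3  {3,6,8} 1  {4,5,7} 3  {4,7,8} 3  {5,6,8} 3  {5,7,8} 6  {6,7,8} 3
  4 to go: {0,4,5,7} 4  {0,4,7,8} 4  {1,2,5,7} 4  {1,2,5,8} 4  {2,4,5,7} 6  {2,5,6,8} 6  {2,5,7,8} 12  {3,5,6,8} 4  {3,6,7,8} 4  {4,5,7,8} 12  {4,6,7,8} 6  {5,6,7,8} 12
  5 to go: {0,2,4,5,7} 10  {0,4,5,7,8} 20  {0,4,6,7,8} 10  {1,2,4,5,7} 10  {1,2,5,6,8} 10  {1,2,5,7,8} 20  {2,3,5,6,8} 10  {2,4,5,7,8} 30  {2,5,6,7,8} 30  {3,4,6,7,8} 10  {3,5,6,7,8} 20  {4,5,6,7,8} 30
  6 to go: {0,1,2,4,5,7} 20  {0,2,4,5,7,8} 60  {0,3,4,6,7,8} 20  {0,4,5,6,7,8} 60  {1,2,3,5,6,8} 20  {1,2,4,5,7,8} 60  {1,2,5,6,7,8} 60  {2,3,5,6,7,8} 60  {2,4,5,6,7,8} 90  {3,4,5,6,7,8} 60
  7 to go: {0,1,2,4,5,7,8} 140  {0,2,4,5,6,7,8} 210  {0,3,4,5,6,7,8} 140  {1,2,3,5,6,7,8} 140  {1,2,4,5,6,7,8} 210  {2,3,4,5,6,7,8} 210
  if 0:u drops first: 560 orders
  if 1:q drops first: 560 orders
  if 3:s drops first: 560 orders
heap linearizations: 1680

1680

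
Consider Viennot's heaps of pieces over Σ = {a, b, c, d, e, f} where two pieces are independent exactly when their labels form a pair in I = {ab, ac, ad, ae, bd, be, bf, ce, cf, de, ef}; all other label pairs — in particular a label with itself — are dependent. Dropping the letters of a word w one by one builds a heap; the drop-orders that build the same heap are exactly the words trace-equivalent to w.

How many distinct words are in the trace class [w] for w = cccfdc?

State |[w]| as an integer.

4

#0=c has no predecessor
#1=c depends on [0:c]
#2=c depends on [1:c]
#3=f has no predecessor
#4=d depends on [2:c, 3:f]
#5=c depends on [4:d]
sources: [0:c, 3:f]
N(rest) = Σ N(rest − s) over sources s of rest; N(one piece) = 1:
  size 1 → [5]=1
  size 2 → [4,5]=1
  size 3 → [2,4,5]=1  [3,4,5]=1
  size 4 → [1,2,4,5]=1  [2,3,4,5]=2
  first=0(c) contributes 3
  first=3(f) contributes 1
|[w]| = 4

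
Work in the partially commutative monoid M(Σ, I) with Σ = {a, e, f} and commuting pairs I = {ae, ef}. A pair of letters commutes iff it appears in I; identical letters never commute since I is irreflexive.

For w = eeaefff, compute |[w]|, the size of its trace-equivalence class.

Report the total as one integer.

35

0(e) covers ∅
1(e) covers 0:e
2(a) covers ∅
3(e) covers 1:e
4(f) covers 2:a
5(f) covers 4:f
6(f) covers 5:f
floor of heap: 0:e, 2:a
completions by unplaced set U, small U first (add the entries for U minus each lowest piece of U):
  |U|=1: {3}:1  {6}:1
  |U|=2: {1,3}:1  {3,6}:2  {5,6}:1
  |U|=3: {0,1,3}:1  {1,3,6}:3  {3,5,6}:3  {4,5,6}:1
  |U|=4: {0,1,3,6}:4  {1,3,5,6}:6  {2,4,5,6}:1  {3,4,5,6}:4
  |U|=5: {0,1,3,5,6}:10  {1,3,4,5,6}:10  {2,3,4,5,6}:5
  start at 0(e): 15
  start at 2(a): 20
sum over floor = 35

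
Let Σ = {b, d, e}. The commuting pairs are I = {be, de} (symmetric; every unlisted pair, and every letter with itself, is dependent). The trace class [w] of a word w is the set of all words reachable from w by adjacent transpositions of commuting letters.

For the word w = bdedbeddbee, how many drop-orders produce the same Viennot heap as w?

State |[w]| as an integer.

330

#0=b has no predecessor
#1=d depends on [0:b]
#2=e has no predecessor
#3=d depends on [1:d]
#4=b depends on [3:d]
#5=e depends on [2:e]
#6=d depends on [4:b]
#7=d depends on [6:d]
#8=b depends on [7:d]
#9=e depends on [5:e]
#10=e depends on [9:e]
sources: [0:b, 2:e]
N(rest) = Σ N(rest − s) over sources s of rest; N(one piece) = 1:
  size 1 → [8]=1  [10]=1
  size 2 → [7,8]=1  [8,10]=2  [9,10]=1
  size 3 → [5,9,10]=1  [6,7,8]=1  [7,8,10]=3  [8,9,10]=3
  size 4 → [2,5,9,10]=1  [4,6,7,8]=1  [5,8,9,10]=4  [6,7,8,10]=4  [7,8,9,10]=6
  size 5 → [2,5,8,9,10]=5  [3,4,6,7,8]=1  [4,6,7,8,10]=5  [5,7,8,9,10]=10  [6,7,8,9,10]=10
  size 6 → [1,3,4,6,7,8]=1  [2,5,7,8,9,10]=15  [3,4,6,7,8,10]=6  [4,6,7,8,9,10]=15  [5,6,7,8,9,10]=20
  size 7 → [0,1,3,4,6,7,8]=1  [1,3,4,6,7,8,10]=7  [2,5,6,7,8,9,10]=35  [3,4,6,7,8,9,10]=21  [4,5,6,7,8,9,10]=35
  size 8 → [0,1,3,4,6,7,8,10]=8  [1,3,4,6,7,8,9,10]=28  [2,4,5,6,7,8,9,10]=70  [3,4,5,6,7,8,9,10]=56
  size 9 → [0,1,3,4,6,7,8,9,10]=36  [1,3,4,5,6,7,8,9,10]=84  [2,3,4,5,6,7,8,9,10]=126
  first=0(b) contributes 210
  first=2(e) contributes 120
|[w]| = 330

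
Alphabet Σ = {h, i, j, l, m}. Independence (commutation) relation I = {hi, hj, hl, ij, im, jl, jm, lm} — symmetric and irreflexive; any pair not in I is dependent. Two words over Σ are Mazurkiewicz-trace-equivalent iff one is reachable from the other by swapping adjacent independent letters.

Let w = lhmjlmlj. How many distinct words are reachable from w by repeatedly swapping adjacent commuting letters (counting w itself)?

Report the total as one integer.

#0=l has no predecessor
#1=h has no predecessor
#2=m depends on [1:h]
#3=j has no predecessor
#4=l depends on [0:l]
#5=m depends on [2:m]
#6=l depends on [4:l]
#7=j depends on [3:j]
sources: [0:l, 1:h, 3:j]
N(rest) = Σ N(rest − s) over sources s of rest; N(one piece) = 1:
  size 1 → [5]=1  [6]=1  [7]=1
  size 2 → [2,5]=1  [3,7]=1  [4,6]=1  [5,6]=2  [5,7]=2  [6,7]=2
  size 3 → [0,4,6]=1  [1,2,5]=1  [2,5,6]=3  [2,5,7]=3  [3,5,7]=3  [3,6,7]=3  [4,5,6]=3  [4,6,7]=3  [5,6,7]=6
  size 4 → [0,4,5,6]=4  [0,4,6,7]=4  [1,2,5,6]=4  [1,2,5,7]=4  [2,3,5,7]=6  [2,4,5,6]=6  [2,5,6,7]=12  [3,4,6,7]=6  [3,5,6,7]=12  [4,5,6,7]=12
  size 5 → [0,2,4,5,6]=10  [0,3,4,6,7]=10  [0,4,5,6,7]=20  [1,2,3,5,7]=10  [1,2,4,5,6]=10  [1,2,5,6,7]=20  [2,3,5,6,7]=30  [2,4,5,6,7]=30  [3,4,5,6,7]=30
  size 6 → [0,1,2,4,5,6]=20  [0,2,4,5,6,7]=60  [0,3,4,5,6,7]=60  [1,2,3,5,6,7]=60  [1,2,4,5,6,7]=60  [2,3,4,5,6,7]=90
  first=0(l) contributes 210
  first=1(h) contributes 210
  first=3(j) contributes 140
|[w]| = 560

560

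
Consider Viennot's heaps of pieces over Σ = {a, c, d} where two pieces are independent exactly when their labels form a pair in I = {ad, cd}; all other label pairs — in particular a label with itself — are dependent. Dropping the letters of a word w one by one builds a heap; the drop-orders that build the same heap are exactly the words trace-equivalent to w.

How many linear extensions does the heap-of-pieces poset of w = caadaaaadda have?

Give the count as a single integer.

0(c) covers ∅
1(a) covers 0:c
2(a) covers 1:a
3(d) covers ∅
4(a) covers 2:a
5(a) covers 4:a
6(a) covers 5:a
7(a) covers 6:a
8(d) covers 3:d
9(d) covers 8:d
10(a) covers 7:a
floor of heap: 0:c, 3:d
completions by unplaced set U, small U first (add the entries for U minus each lowest piece of U):
  |U|=1: {9}:1  {10}:1
  |U|=2: {7,10}:1  {8,9}:1  {9,10}:2
  |U|=3: {3,8,9}:1  {6,7,10}:1  {7,9,10}:3  {8,9,10}:3
  |U|=4: {3,8,9,10}:4  {5,6,7,10}:1  {6,7,9,10}:4  {7,8,9,10}:6
  |U|=5: {3,7,8,9,10}:10  {4,5,6,7,10}:1  {5,6,7,9,10}:5  {6,7,8,9,10}:10
  |U|=6: {2,4,5,6,7,10}:1  {3,6,7,8,9,10}:20  {4,5,6,7,9,10}:6  {5,6,7,8,9,10}:15
  |U|=7: {1,2,4,5,6,7,10}:1  {2,4,5,6,7,9,10}:7  {3,5,6,7,8,9,10}:35  {4,5,6,7,8,9,10}:21
  |U|=8: {0,1,2,4,5,6,7,10}:1  {1,2,4,5,6,7,9,10}:8  {2,4,5,6,7,8,9,10}:28  {3,4,5,6,7,8,9,10}:56
  |U|=9: {0,1,2,4,5,6,7,9,10}:9  {1,2,4,5,6,7,8,9,10}:36  {2,3,4,5,6,7,8,9,10}:84
  start at 0(c): 120
  start at 3(d): 45
sum over floor = 165

165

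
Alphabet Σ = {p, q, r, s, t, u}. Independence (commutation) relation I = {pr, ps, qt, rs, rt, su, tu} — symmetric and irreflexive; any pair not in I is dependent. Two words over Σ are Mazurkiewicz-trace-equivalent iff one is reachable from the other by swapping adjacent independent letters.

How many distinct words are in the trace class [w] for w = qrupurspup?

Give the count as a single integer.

18

0(q) covers ∅
1(r) covers 0:q
2(u) covers 1:r
3(p) covers 2:u
4(u) covers 3:p
5(r) covers 4:u
6(s) covers 0:q
7(p) covers 4:u
8(u) covers 5:r, 7:p
9(p) covers 8:u
floor of heap: 0:q
completions by unplaced set U, small U first (add the entries for U minus each lowest piece of U):
  |U|=1: {6}:1  {9}:1
  |U|=2: {6,9}:2  {8,9}:1
  |U|=3: {5,8,9}:1  {6,8,9}:3  {7,8,9}:1
  |U|=4: {5,6,8,9}:4  {5,7,8,9}:2  {6,7,8,9}:4
  |U|=5: {4,5,7,8,9}:2  {5,6,7,8,9}:10
  |U|=6: {3,4,5,7,8,9}:2  {4,5,6,7,8,9}:12
  |U|=7: {2,3,4,5,7,8,9}:2  {3,4,5,6,7,8,9}:14
  |U|=8: {1,2,3,4,5,7,8,9}:2  {2,3,4,5,6,7,8,9}:16
  start at 0(q): 18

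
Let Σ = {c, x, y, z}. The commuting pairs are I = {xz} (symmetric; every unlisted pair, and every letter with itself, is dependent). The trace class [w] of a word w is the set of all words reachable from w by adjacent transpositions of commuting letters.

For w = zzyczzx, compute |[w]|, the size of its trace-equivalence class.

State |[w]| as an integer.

#0=z has no predecessor
#1=z depends on [0:z]
#2=y depends on [1:z]
#3=c depends on [2:y]
#4=z depends on [3:c]
#5=z depends on [4:z]
#6=x depends on [3:c]
sources: [0:z]
N(rest) = Σ N(rest − s) over sources s of rest; N(one piece) = 1:
  size 1 → [5]=1  [6]=1
  size 2 → [4,5]=1  [5,6]=2
  size 3 → [4,5,6]=3
  size 4 → [3,4,5,6]=3
  size 5 → [2,3,4,5,6]=3
  first=0(z) contributes 3

3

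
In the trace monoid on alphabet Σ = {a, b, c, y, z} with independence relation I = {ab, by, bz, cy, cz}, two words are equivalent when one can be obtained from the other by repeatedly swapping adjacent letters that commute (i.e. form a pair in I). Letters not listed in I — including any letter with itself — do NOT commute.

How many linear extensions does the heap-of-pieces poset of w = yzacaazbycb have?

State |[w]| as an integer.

#0=y has no predecessor
#1=z depends on [0:y]
#2=a depends on [1:z]
#3=c depends on [2:a]
#4=a depends on [3:c]
#5=a depends on [4:a]
#6=z depends on [5:a]
#7=b depends on [3:c]
#8=y depends on [6:z]
#9=c depends on [5:a, 7:b]
#10=b depends on [9:c]
sources: [0:y]
N(rest) = Σ N(rest − s) over sources s of rest; N(one piece) = 1:
  size 1 → [8]=1  [10]=1
  size 2 → [6,8]=1  [8,10]=2  [9,10]=1
  size 3 → [6,8,10]=3  [7,9,10]=1  [8,9,10]=3
  size 4 → [6,8,9,10]=6  [7,8,9,10]=4
  size 5 → [5,6,8,9,10]=6  [6,7,8,9,10]=10
  size 6 → [4,5,6,8,9,10]=6  [5,6,7,8,9,10]=16
  size 7 → [4,5,6,7,8,9,10]=22
  size 8 → [3,4,5,6,7,8,9,10]=22
  size 9 → [2,3,4,5,6,7,8,9,10]=22
  first=0(y) contributes 22

22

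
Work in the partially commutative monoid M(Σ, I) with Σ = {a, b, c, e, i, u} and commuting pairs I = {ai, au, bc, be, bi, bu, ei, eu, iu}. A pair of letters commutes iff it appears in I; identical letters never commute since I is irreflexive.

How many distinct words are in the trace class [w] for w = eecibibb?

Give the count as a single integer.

56

piece 0:e — minimal
piece 1:e rests on {0:e}
piece 2:c rests on {1:e}
piece 3:i rests on {2:c}
piece 4:b — minimal
piece 5:i rests on {3:i}
piece 6:b rests on {4:b}
piece 7:b rests on {6:b}
minimal pieces: {0:e, 4:b}
ways to finish when only these pieces remain (= sum over removing one remaining piece with nothing left below it):
  1 left: {5}→1  {7}→1
  2 left: {3,5}→1  {5,7}→2  {6,7}→1
  3 left: {2,3,5}→1  {3,5,7}→3  {4,6,7}→1  {5,6,7}→3
  4 left: {1,2,3,5}→1  {2,3,5,7}→4  {3,5,6,7}→6  {4,5,6,7}→4
  5 left: {0,1,2,3,5}→1  {1,2,3,5,7}→5  {2,3,5,6,7}→10  {3,4,5,6,7}→10
  6 left: {0,1,2,3,5,7}→6  {1,2,3,5,6,7}→15  {2,3,4,5,6,7}→20
  placing 0:e first → 35 extensions
  placing 4:b first → 21 extensions
total linear extensions = 56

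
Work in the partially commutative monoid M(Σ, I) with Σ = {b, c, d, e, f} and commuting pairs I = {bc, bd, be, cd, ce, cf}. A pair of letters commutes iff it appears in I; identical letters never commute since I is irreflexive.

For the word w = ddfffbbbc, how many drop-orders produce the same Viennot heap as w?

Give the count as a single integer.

9

piece 0:d — minimal
piece 1:d rests on {0:d}
piece 2:f rests on {1:d}
piece 3:f rests on {2:f}
piece 4:f rests on {3:f}
piece 5:b rests on {4:f}
piece 6:b rests on {5:b}
piece 7:b rests on {6:b}
piece 8:c — minimal
minimal pieces: {0:d, 8:c}
ways to finish when only these pieces remain (= sum over removing one remaining piece with nothing left below it):
  1 left: {7}→1  {8}→1
  2 left: {6,7}→1  {7,8}→2
  3 left: {5,6,7}→1  {6,7,8}→3
  4 left: {4,5,6,7}→1  {5,6,7,8}→4
  5 left: {3,4,5,6,7}→1  {4,5,6,7,8}→5
  6 left: {2,3,4,5,6,7}→1  {3,4,5,6,7,8}→6
  7 left: {1,2,3,4,5,6,7}→1  {2,3,4,5,6,7,8}→7
  placing 0:d first → 8 extensions
  placing 8:c first → 1 extensions
total linear extensions = 9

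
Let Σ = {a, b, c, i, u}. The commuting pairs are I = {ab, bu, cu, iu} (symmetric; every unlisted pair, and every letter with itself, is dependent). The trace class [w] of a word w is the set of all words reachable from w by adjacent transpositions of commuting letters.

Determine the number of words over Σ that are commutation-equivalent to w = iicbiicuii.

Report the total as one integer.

drop 0:i onto floor
drop 1:i onto {0:i}
drop 2:c onto {1:i}
drop 3:b onto {2:c}
drop 4:i onto {3:b}
drop 5:i onto {4:i}
drop 6:c onto {5:i}
drop 7:u onto floor
drop 8:i onto {6:c}
drop 9:i onto {8:i}
ground layer = {0:i, 7:u}
drop-orders for the pieces not yet dropped (sum over which currently-grounded one goes next):
  1 to go: {7} 1  {9} 1
  2 to go: {7,9} 2  {8,9} 1
  3 to go: {6,8,9} 1  {7,8,9} 3
  4 to go: {5,6,8,9} 1  {6,7,8,9} 4
  5 to go: {4,5,6,8,9} 1  {5,6,7,8,9} 5
  6 to go: {3,4,5,6,8,9} 1  {4,5,6,7,8,9} 6
  7 to go: {2,3,4,5,6,8,9} 1  {3,4,5,6,7,8,9} 7
  8 to go: {1,2,3,4,5,6,8,9} 1  {2,3,4,5,6,7,8,9} 8
  if 0:i drops first: 9 orders
  if 7:u drops first: 1 orders
heap linearizations: 10

10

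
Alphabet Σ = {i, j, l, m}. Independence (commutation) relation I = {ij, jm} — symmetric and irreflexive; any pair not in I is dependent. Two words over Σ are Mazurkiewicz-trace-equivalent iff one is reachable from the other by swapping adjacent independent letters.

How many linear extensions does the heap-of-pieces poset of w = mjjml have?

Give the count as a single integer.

6

piece 0:m — minimal
piece 1:j — minimal
piece 2:j rests on {1:j}
piece 3:m rests on {0:m}
piece 4:l rests on {2:j, 3:m}
minimal pieces: {0:m, 1:j}
ways to finish when only these pieces remain (= sum over removing one remaining piece with nothing left below it):
  1 left: {4}→1
  2 left: {2,4}→1  {3,4}→1
  3 left: {0,3,4}→1  {1,2,4}→1  {2,3,4}→2
  placing 0:m first → 3 extensions
  placing 1:j first → 3 extensions
total linear extensions = 6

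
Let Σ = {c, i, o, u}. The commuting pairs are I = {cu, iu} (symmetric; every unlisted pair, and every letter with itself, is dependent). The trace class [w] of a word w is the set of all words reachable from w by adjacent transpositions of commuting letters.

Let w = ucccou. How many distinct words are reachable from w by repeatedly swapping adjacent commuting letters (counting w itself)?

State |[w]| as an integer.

piece 0:u — minimal
piece 1:c — minimal
piece 2:c rests on {1:c}
piece 3:c rests on {2:c}
piece 4:o rests on {0:u, 3:c}
piece 5:u rests on {4:o}
minimal pieces: {0:u, 1:c}
ways to finish when only these pieces remain (= sum over removing one remaining piece with nothing left below it):
  1 left: {5}→1
  2 left: {4,5}→1
  3 left: {0,4,5}→1  {3,4,5}→1
  4 left: {0,3,4,5}→2  {2,3,4,5}→1
  placing 0:u first → 1 extensions
  placing 1:c first → 3 extensions
total linear extensions = 4

4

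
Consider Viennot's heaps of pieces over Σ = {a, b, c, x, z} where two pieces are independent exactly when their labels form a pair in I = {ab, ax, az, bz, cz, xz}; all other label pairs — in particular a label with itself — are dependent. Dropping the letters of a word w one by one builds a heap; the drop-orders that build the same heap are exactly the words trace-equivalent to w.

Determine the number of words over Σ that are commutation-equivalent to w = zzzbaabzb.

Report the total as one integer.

0(z) covers ∅
1(z) covers 0:z
2(z) covers 1:z
3(b) covers ∅
4(a) covers ∅
5(a) covers 4:a
6(b) covers 3:b
7(z) covers 2:z
8(b) covers 6:b
floor of heap: 0:z, 3:b, 4:a
completions by unplaced set U, small U first (add the entries for U minus each lowest piece of U):
  |U|=1: {5}:1  {7}:1  {8}:1
  |U|=2: {2,7}:1  {4,5}:1  {5,7}:2  {5,8}:2  {6,8}:1  {7,8}:2
  |U|=3: {1,2,7}:1  {2,5,7}:3  {2,7,8}:3  {3,6,8}:1  {4,5,7}:3  {4,5,8}:3  {5,6,8}:3  {5,7,8}:6  {6,7,8}:3
  |U|=4: {0,1,2,7}:1  {1,2,5,7}:4  {1,2,7,8}:4  {2,4,5,7}:6  {2,5,7,8}:12  {2,6,7,8}:6  {3,5,6,8}:4  {3,6,7,8}:4  {4,5,6,8}:6  {4,5,7,8}:12  {5,6,7,8}:12
  |U|=5: {0,1,2,5,7}:5  {0,1,2,7,8}:5  {1,2,4,5,7}:10  {1,2,5,7,8}:20  {1,2,6,7,8}:10  {2,3,6,7,8}:10  {2,4,5,7,8}:30  {2,5,6,7,8}:30  {3,4,5,6,8}:10  {3,5,6,7,8}:20  {4,5,6,7,8}:30
  |U|=6: {0,1,2,4,5,7}:15  {0,1,2,5,7,8}:30  {0,1,2,6,7,8}:15  {1,2,3,6,7,8}:20  {1,2,4,5,7,8}:60  {1,2,5,6,7,8}:60  {2,3,5,6,7,8}:60  {2,4,5,6,7,8}:90  {3,4,5,6,7,8}:60
  |U|=7: {0,1,2,3,6,7,8}:35  {0,1,2,4,5,7,8}:105  {0,1,2,5,6,7,8}:105  {1,2,3,5,6,7,8}:140  {1,2,4,5,6,7,8}:210  {2,3,4,5,6,7,8}:210
  start at 0(z): 560
  start at 3(b): 420
  start at 4(a): 280
sum over floor = 1260

1260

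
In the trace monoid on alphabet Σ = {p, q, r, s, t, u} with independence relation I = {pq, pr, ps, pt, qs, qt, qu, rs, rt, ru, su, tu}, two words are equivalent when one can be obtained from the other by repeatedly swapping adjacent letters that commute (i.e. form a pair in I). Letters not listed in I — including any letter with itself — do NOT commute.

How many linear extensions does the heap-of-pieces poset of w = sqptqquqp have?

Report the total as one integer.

1260

#0=s has no predecessor
#1=q has no predecessor
#2=p has no predecessor
#3=t depends on [0:s]
#4=q depends on [1:q]
#5=q depends on [4:q]
#6=u depends on [2:p]
#7=q depends on [5:q]
#8=p depends on [6:u]
sources: [0:s, 1:q, 2:p]
N(rest) = Σ N(rest − s) over sources s of rest; N(one piece) = 1:
  size 1 → [3]=1  [7]=1  [8]=1
  size 2 → [0,3]=1  [3,7]=2  [3,8]=2  [5,7]=1  [6,8]=1  [7,8]=2
  size 3 → [0,3,7]=3  [0,3,8]=3  [2,6,8]=1  [3,5,7]=3  [3,6,8]=3  [3,7,8]=6  [4,5,7]=1  [5,7,8]=3  [6,7,8]=3
  size 4 → [0,3,5,7]=6  [0,3,6,8]=6  [0,3,7,8]=12  [1,4,5,7]=1  [2,3,6,8]=4  [2,6,7,8]=4  [3,4,5,7]=4  [3,5,7,8]=12  [3,6,7,8]=12  [4,5,7,8]=4  [5,6,7,8]=6
  size 5 → [0,2,3,6,8]=10  [0,3,4,5,7]=10  [0,3,5,7,8]=30  [0,3,6,7,8]=30  [1,3,4,5,7]=5  [1,4,5,7,8]=5  [2,3,6,7,8]=20  [2,5,6,7,8]=10  [3,4,5,7,8]=20  [3,5,6,7,8]=30  [4,5,6,7,8]=10
  size 6 → [0,1,3,4,5,7]=15  [0,2,3,6,7,8]=60  [0,3,4,5,7,8]=60  [0,3,5,6,7,8]=90  [1,3,4,5,7,8]=30  [1,4,5,6,7,8]=15  [2,3,5,6,7,8]=60  [2,4,5,6,7,8]=20  [3,4,5,6,7,8]=60
  size 7 → [0,1,3,4,5,7,8]=105  [0,2,3,5,6,7,8]=210  [0,3,4,5,6,7,8]=210  [1,2,4,5,6,7,8]=35  [1,3,4,5,6,7,8]=105  [2,3,4,5,6,7,8]=140
  first=0(s) contributes 280
  first=1(q) contributes 560
  first=2(p) contributes 420
|[w]| = 1260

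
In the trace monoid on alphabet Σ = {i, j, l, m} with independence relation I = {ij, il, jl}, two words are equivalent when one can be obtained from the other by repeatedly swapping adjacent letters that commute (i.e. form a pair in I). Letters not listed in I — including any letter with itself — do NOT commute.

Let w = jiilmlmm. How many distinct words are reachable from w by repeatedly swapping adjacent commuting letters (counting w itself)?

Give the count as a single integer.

0(j) covers ∅
1(i) covers ∅
2(i) covers 1:i
3(l) covers ∅
4(m) covers 0:j, 2:i, 3:l
5(l) covers 4:m
6(m) covers 5:l
7(m) covers 6:m
floor of heap: 0:j, 1:i, 3:l
completions by unplaced set U, small U first (add the entries for U minus each lowest piece of U):
  |U|=1: {7}:1
  |U|=2: {6,7}:1
  |U|=3: {5,6,7}:1
  |U|=4: {4,5,6,7}:1
  |U|=5: {0,4,5,6,7}:1  {2,4,5,6,7}:1  {3,4,5,6,7}:1
  |U|=6: {0,2,4,5,6,7}:2  {0,3,4,5,6,7}:2  {1,2,4,5,6,7}:1  {2,3,4,5,6,7}:2
  start at 0(j): 3
  start at 1(i): 6
  start at 3(l): 3
sum over floor = 12

12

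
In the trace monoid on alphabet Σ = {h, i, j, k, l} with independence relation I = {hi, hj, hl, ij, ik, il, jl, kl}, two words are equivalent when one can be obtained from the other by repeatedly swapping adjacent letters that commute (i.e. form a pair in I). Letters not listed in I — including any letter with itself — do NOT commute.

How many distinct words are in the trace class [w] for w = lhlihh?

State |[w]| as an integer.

0(l) covers ∅
1(h) covers ∅
2(l) covers 0:l
3(i) covers ∅
4(h) covers 1:h
5(h) covers 4:h
floor of heap: 0:l, 1:h, 3:i
completions by unplaced set U, small U first (add the entries for U minus each lowest piece of U):
  |U|=1: {2}:1  {3}:1  {5}:1
  |U|=2: {0,2}:1  {2,3}:2  {2,5}:2  {3,5}:2  {4,5}:1
  |U|=3: {0,2,3}:3  {0,2,5}:3  {1,4,5}:1  {2,3,5}:6  {2,4,5}:3  {3,4,5}:3
  |U|=4: {0,2,3,5}:12  {0,2,4,5}:6  {1,2,4,5}:4  {1,3,4,5}:4  {2,3,4,5}:12
  start at 0(l): 20
  start at 1(h): 30
  start at 3(i): 10
sum over floor = 60

60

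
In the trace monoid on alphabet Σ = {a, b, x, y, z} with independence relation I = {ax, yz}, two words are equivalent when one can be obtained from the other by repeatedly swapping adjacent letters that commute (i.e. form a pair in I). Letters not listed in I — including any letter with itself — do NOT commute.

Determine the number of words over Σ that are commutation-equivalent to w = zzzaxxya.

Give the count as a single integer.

3

#0=z has no predecessor
#1=z depends on [0:z]
#2=z depends on [1:z]
#3=a depends on [2:z]
#4=x depends on [2:z]
#5=x depends on [4:x]
#6=y depends on [3:a, 5:x]
#7=a depends on [6:y]
sources: [0:z]
N(rest) = Σ N(rest − s) over sources s of rest; N(one piece) = 1:
  size 1 → [7]=1
  size 2 → [6,7]=1
  size 3 → [3,6,7]=1  [5,6,7]=1
  size 4 → [3,5,6,7]=2  [4,5,6,7]=1
  size 5 → [3,4,5,6,7]=3
  size 6 → [2,3,4,5,6,7]=3
  first=0(z) contributes 3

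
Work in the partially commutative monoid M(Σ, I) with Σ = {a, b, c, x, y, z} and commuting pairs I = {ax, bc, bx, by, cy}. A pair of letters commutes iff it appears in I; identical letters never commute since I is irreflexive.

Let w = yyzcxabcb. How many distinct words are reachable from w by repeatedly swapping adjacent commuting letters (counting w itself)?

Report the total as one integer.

9

drop 0:y onto floor
drop 1:y onto {0:y}
drop 2:z onto {1:y}
drop 3:c onto {2:z}
drop 4:x onto {3:c}
drop 5:a onto {3:c}
drop 6:b onto {5:a}
drop 7:c onto {4:x, 5:a}
drop 8:b onto {6:b}
ground layer = {0:y}
drop-orders for the pieces not yet dropped (sum over which currently-grounded one goes next):
  1 to go: {7} 1  {8} 1
  2 to go: {4,7} 1  {6,8} 1  {7,8} 2
  3 to go: {4,7,8} 3  {6,7,8} 3
  4 to go: {4,6,7,8} 6  {5,6,7,8} 3
  5 to go: {4,5,6,7,8} 9
  6 to go: {3,4,5,6,7,8} 9
  7 to go: {2,3,4,5,6,7,8} 9
  if 0:y drops first: 9 orders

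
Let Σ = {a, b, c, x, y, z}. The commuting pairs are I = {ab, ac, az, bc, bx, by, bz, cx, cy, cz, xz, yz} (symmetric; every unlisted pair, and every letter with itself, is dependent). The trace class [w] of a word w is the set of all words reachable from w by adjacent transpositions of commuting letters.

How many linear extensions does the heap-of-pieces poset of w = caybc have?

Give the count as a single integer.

30

#0=c has no predecessor
#1=a has no predecessor
#2=y depends on [1:a]
#3=b has no predecessor
#4=c depends on [0:c]
sources: [0:c, 1:a, 3:b]
N(rest) = Σ N(rest − s) over sources s of rest; N(one piece) = 1:
  size 1 → [2]=1  [3]=1  [4]=1
  size 2 → [0,4]=1  [1,2]=1  [2,3]=2  [2,4]=2  [3,4]=2
  size 3 → [0,2,4]=3  [0,3,4]=3  [1,2,3]=3  [1,2,4]=3  [2,3,4]=6
  first=0(c) contributes 12
  first=1(a) contributes 12
  first=3(b) contributes 6
|[w]| = 30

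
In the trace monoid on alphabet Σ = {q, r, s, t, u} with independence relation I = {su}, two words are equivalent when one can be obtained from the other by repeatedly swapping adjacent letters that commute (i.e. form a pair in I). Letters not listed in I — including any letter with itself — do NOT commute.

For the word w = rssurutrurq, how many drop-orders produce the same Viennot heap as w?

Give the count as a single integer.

3

0(r) covers ∅
1(s) covers 0:r
2(s) covers 1:s
3(u) covers 0:r
4(r) covers 2:s, 3:u
5(u) covers 4:r
6(t) covers 5:u
7(r) covers 6:t
8(u) covers 7:r
9(r) covers 8:u
10(q) covers 9:r
floor of heap: 0:r
completions by unplaced set U, small U first (add the entries for U minus each lowest piece of U):
  |U|=1: {10}:1
  |U|=2: {9,10}:1
  |U|=3: {8,9,10}:1
  |U|=4: {7,8,9,10}:1
  |U|=5: {6,7,8,9,10}:1
  |U|=6: {5,6,7,8,9,10}:1
  |U|=7: {4,5,6,7,8,9,10}:1
  |U|=8: {2,4,5,6,7,8,9,10}:1  {3,4,5,6,7,8,9,10}:1
  |U|=9: {1,2,4,5,6,7,8,9,10}:1  {2,3,4,5,6,7,8,9,10}:2
  start at 0(r): 3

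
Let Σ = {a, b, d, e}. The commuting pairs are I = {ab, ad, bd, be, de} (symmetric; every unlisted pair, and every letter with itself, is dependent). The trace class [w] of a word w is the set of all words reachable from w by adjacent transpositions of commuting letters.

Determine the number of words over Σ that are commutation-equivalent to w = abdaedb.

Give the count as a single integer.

#0=a has no predecessor
#1=b has no predecessor
#2=d has no predecessor
#3=a depends on [0:a]
#4=e depends on [3:a]
#5=d depends on [2:d]
#6=b depends on [1:b]
sources: [0:a, 1:b, 2:d]
N(rest) = Σ N(rest − s) over sources s of rest; N(one piece) = 1:
  size 1 → [4]=1  [5]=1  [6]=1
  size 2 → [1,6]=1  [2,5]=1  [3,4]=1  [4,5]=2  [4,6]=2  [5,6]=2
  size 3 → [0,3,4]=1  [1,4,6]=3  [1,5,6]=3  [2,4,5]=3  [2,5,6]=3  [3,4,5]=3  [3,4,6]=3  [4,5,6]=6
  size 4 → [0,3,4,5]=4  [0,3,4,6]=4  [1,2,5,6]=6  [1,3,4,6]=6  [1,4,5,6]=12  [2,3,4,5]=6  [2,4,5,6]=12  [3,4,5,6]=12
  size 5 → [0,1,3,4,6]=10  [0,2,3,4,5]=10  [0,3,4,5,6]=20  [1,2,4,5,6]=30  [1,3,4,5,6]=30  [2,3,4,5,6]=30
  first=0(a) contributes 90
  first=1(b) contributes 60
  first=2(d) contributes 60
|[w]| = 210

210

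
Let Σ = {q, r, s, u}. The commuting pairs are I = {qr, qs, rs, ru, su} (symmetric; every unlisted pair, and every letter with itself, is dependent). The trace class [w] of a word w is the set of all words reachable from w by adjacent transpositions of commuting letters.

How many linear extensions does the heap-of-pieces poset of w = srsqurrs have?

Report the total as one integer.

560

piece 0:s — minimal
piece 1:r — minimal
piece 2:s rests on {0:s}
piece 3:q — minimal
piece 4:u rests on {3:q}
piece 5:r rests on {1:r}
piece 6:r rests on {5:r}
piece 7:s rests on {2:s}
minimal pieces: {0:s, 1:r, 3:q}
ways to finish when only these pieces remain (= sum over removing one remaining piece with nothing left below it):
  1 left: {4}→1  {6}→1  {7}→1
  2 left: {2,7}→1  {3,4}→1  {4,6}→2  {4,7}→2  {5,6}→1  {6,7}→2
  3 left: {0,2,7}→1  {1,5,6}→1  {2,4,7}→3  {2,6,7}→3  {3,4,6}→3  {3,4,7}→3  {4,5,6}→3  {4,6,7}→6  {5,6,7}→3
  4 left: {0,2,4,7}→4  {0,2,6,7}→4  {1,4,5,6}→4  {1,5,6,7}→4  {2,3,4,7}→6  {2,4,6,7}→12  {2,5,6,7}→6  {3,4,5,6}→6  {3,4,6,7}→12  {4,5,6,7}→12
  5 left: {0,2,3,4,7}→10  {0,2,4,6,7}→20  {0,2,5,6,7}→10  {1,2,5,6,7}→10  {1,3,4,5,6}→10  {1,4,5,6,7}→20  {2,3,4,6,7}→30  {2,4,5,6,7}→30  {3,4,5,6,7}→30
  6 left: {0,1,2,5,6,7}→20  {0,2,3,4,6,7}→60  {0,2,4,5,6,7}→60  {1,2,4,5,6,7}→60  {1,3,4,5,6,7}→60  {2,3,4,5,6,7}→90
  placing 0:s first → 210 extensions
  placing 1:r first → 210 extensions
  placing 3:q first → 140 extensions
total linear extensions = 560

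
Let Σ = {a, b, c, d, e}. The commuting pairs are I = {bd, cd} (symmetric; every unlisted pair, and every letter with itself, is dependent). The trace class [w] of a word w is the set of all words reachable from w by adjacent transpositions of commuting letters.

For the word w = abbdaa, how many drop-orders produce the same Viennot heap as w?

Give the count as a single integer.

drop 0:a onto floor
drop 1:b onto {0:a}
drop 2:b onto {1:b}
drop 3:d onto {0:a}
drop 4:a onto {2:b, 3:d}
drop 5:a onto {4:a}
ground layer = {0:a}
drop-orders for the pieces not yet dropped (sum over which currently-grounded one goes next):
  1 to go: {5} 1
  2 to go: {4,5} 1
  3 to go: {2,4,5} 1  {3,4,5} 1
  4 to go: {1,2,4,5} 1  {2,3,4,5} 2
  if 0:a drops first: 3 orders

3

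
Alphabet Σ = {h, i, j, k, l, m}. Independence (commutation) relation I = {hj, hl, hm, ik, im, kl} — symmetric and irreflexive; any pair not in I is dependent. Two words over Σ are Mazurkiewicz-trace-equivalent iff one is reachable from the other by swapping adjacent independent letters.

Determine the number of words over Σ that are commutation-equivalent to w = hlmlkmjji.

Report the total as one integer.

piece 0:h — minimal
piece 1:l — minimal
piece 2:m rests on {1:l}
piece 3:l rests on {2:m}
piece 4:k rests on {0:h, 2:m}
piece 5:m rests on {3:l, 4:k}
piece 6:j rests on {5:m}
piece 7:j rests on {6:j}
piece 8:i rests on {7:j}
minimal pieces: {0:h, 1:l}
ways to finish when only these pieces remain (= sum over removing one remaining piece with nothing left below it):
  1 left: {8}→1
  2 left: {7,8}→1
  3 left: {6,7,8}→1
  4 left: {5,6,7,8}→1
  5 left: {3,5,6,7,8}→1  {4,5,6,7,8}→1
  6 left: {0,4,5,6,7,8}→1  {3,4,5,6,7,8}→2
  7 left: {0,3,4,5,6,7,8}→3  {2,3,4,5,6,7,8}→2
  placing 0:h first → 2 extensions
  placing 1:l first → 5 extensions
total linear extensions = 7

7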